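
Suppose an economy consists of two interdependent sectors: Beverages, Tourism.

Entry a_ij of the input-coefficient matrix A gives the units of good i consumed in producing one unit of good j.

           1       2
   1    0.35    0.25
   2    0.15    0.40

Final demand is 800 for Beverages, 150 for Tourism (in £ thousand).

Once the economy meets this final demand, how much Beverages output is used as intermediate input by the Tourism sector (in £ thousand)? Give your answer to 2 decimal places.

I − A =
  [   0.65    -0.25]
  [  -0.15     0.60]
det(I−A) = (0.65)(0.60) − (-0.25)(-0.15) = 0.3525
adj(I−A) = [[0.60, 0.25], [0.15, 0.65]]
(I − A)⁻¹ = adj(I−A) / det(I−A) ≈
  [   1.7021     0.7092]
  [   0.4255     1.8440]
First solve x = (I − A)⁻¹ d = adj(I−A)·d / det(I−A); in particular x_2 = (0.15·800 + 0.65·150) / 0.3525 = 217.50 / 0.3525 ≈ 617.0213.
Intermediate flow from 1 to 2: z_12 = a_12 · x_2 = 0.25 × 217.50 / 0.3525 = 54.375 / 0.3525 ≈ 154.26.

z_12 = 154.26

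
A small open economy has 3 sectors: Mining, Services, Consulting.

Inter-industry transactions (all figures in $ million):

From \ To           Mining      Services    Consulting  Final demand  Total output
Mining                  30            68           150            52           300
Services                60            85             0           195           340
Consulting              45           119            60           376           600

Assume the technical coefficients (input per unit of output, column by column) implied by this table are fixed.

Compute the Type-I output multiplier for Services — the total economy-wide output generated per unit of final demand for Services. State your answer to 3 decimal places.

m_S = 2.634

Technical coefficients a_ij = z_ij / X_j:
  a_MM = 30/300 = 0.10, a_SM = 60/300 = 0.20, a_CM = 45/300 = 0.15
  a_MS = 68/340 = 0.20, a_SS = 85/340 = 0.25, a_CS = 119/340 = 0.35
  a_MC = 150/600 = 0.25, a_SC = 0/600 = 0.00, a_CC = 60/600 = 0.10
I − A =
  [   0.90    -0.20    -0.25]
  [  -0.20     0.75     0.00]
  [  -0.15    -0.35     0.90]
Cofactors of I−A, C_ij = (−1)^(i+j)·(minor ij) (rows/columns in the sector order above):
  C_11 = (0.75)(0.90) − (0.00)(-0.35) = 0.6750
  C_12 = −[(-0.20)(0.90) − (0.00)(-0.15)] = 0.1800
  C_13 = (-0.20)(-0.35) − (0.75)(-0.15) = 0.1825
  C_21 = −[(-0.20)(0.90) − (-0.25)(-0.35)] = 0.2675
  C_22 = (0.90)(0.90) − (-0.25)(-0.15) = 0.7725
  C_23 = −[(0.90)(-0.35) − (-0.20)(-0.15)] = 0.3450
  C_31 = (-0.20)(0.00) − (-0.25)(0.75) = 0.1875
  C_32 = −[(0.90)(0.00) − (-0.25)(-0.20)] = 0.0500
  C_33 = (0.90)(0.75) − (-0.20)(-0.20) = 0.6350
det(I−A) = Σ_j (I−A)_1j·C_1j = (0.90)(0.6750) + (-0.20)(0.1800) + (-0.25)(0.1825) = 0.525875
adj(I−A) = Cᵀ =
  [ 0.6750   0.2675   0.1875]
  [ 0.1800   0.7725   0.0500]
  [ 0.1825   0.3450   0.6350]
(I − A)⁻¹ = adj(I−A) / det(I−A) ≈
  [   1.2836     0.5087     0.3565]
  [   0.3423     1.4690     0.0951]
  [   0.3470     0.6560     1.2075]
The output multiplier for sector j is the column-j sum of the Leontief inverse (I − A)⁻¹ = adj(I−A) / det(I−A).
Column S of adj(I−A): (0.2675, 0.7725, 0.3450); det(I−A) = 0.525875.
m_S = (0.2675 + 0.7725 + 0.3450) / 0.525875 = 1.385 / 0.525875 ≈ 2.634.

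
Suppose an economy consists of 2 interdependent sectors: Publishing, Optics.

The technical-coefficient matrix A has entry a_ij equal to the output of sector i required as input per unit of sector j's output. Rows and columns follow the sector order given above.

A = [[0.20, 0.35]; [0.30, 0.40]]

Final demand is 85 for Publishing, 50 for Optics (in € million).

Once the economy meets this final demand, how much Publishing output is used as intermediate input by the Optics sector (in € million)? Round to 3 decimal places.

I − A =
  [   0.80    -0.35]
  [  -0.30     0.60]
det(I−A) = (0.80)(0.60) − (-0.35)(-0.30) = 0.3750
adj(I−A) = [[0.60, 0.35], [0.30, 0.80]]
(I − A)⁻¹ = adj(I−A) / det(I−A) ≈
  [   1.6000     0.9333]
  [   0.8000     2.1333]
First solve x = (I − A)⁻¹ d = adj(I−A)·d / det(I−A); in particular x_2 = (0.30·85 + 0.80·50) / 0.3750 = 65.50 / 0.3750 ≈ 174.66667.
Intermediate flow from 1 to 2: z_12 = a_12 · x_2 = 0.35 × 65.50 / 0.3750 = 22.925 / 0.3750 ≈ 61.133.

z_12 = 61.133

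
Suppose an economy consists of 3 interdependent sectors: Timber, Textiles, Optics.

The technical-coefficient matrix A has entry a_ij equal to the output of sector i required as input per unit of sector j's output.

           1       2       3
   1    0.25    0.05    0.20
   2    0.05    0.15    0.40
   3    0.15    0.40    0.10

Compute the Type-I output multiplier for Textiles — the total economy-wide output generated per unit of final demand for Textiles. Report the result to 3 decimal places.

I − A =
  [   0.75    -0.05    -0.20]
  [  -0.05     0.85    -0.40]
  [  -0.15    -0.40     0.90]
Cofactors of I−A, C_ij = (−1)^(i+j)·(minor ij) (rows/columns in the sector order above):
  C_11 = (0.85)(0.90) − (-0.40)(-0.40) = 0.6050
  C_12 = −[(-0.05)(0.90) − (-0.40)(-0.15)] = 0.1050
  C_13 = (-0.05)(-0.40) − (0.85)(-0.15) = 0.1475
  C_21 = −[(-0.05)(0.90) − (-0.20)(-0.40)] = 0.1250
  C_22 = (0.75)(0.90) − (-0.20)(-0.15) = 0.6450
  C_23 = −[(0.75)(-0.40) − (-0.05)(-0.15)] = 0.3075
  C_31 = (-0.05)(-0.40) − (-0.20)(0.85) = 0.1900
  C_32 = −[(0.75)(-0.40) − (-0.20)(-0.05)] = 0.3100
  C_33 = (0.75)(0.85) − (-0.05)(-0.05) = 0.6350
det(I−A) = Σ_j (I−A)_1j·C_1j = (0.75)(0.6050) + (-0.05)(0.1050) + (-0.20)(0.1475) = 0.4190
adj(I−A) = Cᵀ =
  [ 0.6050   0.1250   0.1900]
  [ 0.1050   0.6450   0.3100]
  [ 0.1475   0.3075   0.6350]
(I − A)⁻¹ = adj(I−A) / det(I−A) ≈
  [   1.4439     0.2983     0.4535]
  [   0.2506     1.5394     0.7399]
  [   0.3520     0.7339     1.5155]
The output multiplier for sector j is the column-j sum of the Leontief inverse (I − A)⁻¹ = adj(I−A) / det(I−A).
Column 2 of adj(I−A): (0.1250, 0.6450, 0.3075); det(I−A) = 0.4190.
m_2 = (0.1250 + 0.6450 + 0.3075) / 0.4190 = 1.0775 / 0.4190 ≈ 2.572.

m_2 = 2.572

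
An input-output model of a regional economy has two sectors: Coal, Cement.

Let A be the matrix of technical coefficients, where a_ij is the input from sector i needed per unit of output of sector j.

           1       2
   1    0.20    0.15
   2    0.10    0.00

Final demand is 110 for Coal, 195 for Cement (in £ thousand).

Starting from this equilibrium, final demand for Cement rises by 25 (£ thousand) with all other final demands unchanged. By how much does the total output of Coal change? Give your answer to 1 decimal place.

I − A =
  [   0.80    -0.15]
  [  -0.10     1.00]
det(I−A) = (0.80)(1.00) − (-0.15)(-0.10) = 0.7850
adj(I−A) = [[1.00, 0.15], [0.10, 0.80]]
(I − A)⁻¹ = adj(I−A) / det(I−A) ≈
  [   1.2739     0.1911]
  [   0.1274     1.0191]
Δx = (I − A)⁻¹ Δd with Δd having +25 in the Cement component and 0 elsewhere.
So Δx_1 = L_12 · (+25), where L_12 = adj(I−A)_12 / det(I−A) = 0.15 / 0.7850.
Δx_1 = 0.15 × (+25) / 0.7850 = 3.75 / 0.7850 ≈ 4.8.

Δx_1 = 4.8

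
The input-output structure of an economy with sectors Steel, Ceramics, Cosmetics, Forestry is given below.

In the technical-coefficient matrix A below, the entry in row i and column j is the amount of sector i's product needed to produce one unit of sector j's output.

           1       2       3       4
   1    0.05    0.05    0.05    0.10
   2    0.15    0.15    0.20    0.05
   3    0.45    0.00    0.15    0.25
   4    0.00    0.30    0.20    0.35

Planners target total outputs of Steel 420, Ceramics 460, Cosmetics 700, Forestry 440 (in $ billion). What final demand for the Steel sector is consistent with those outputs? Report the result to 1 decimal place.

d_1 = 297.0

I − A =
  [   0.95    -0.05    -0.05    -0.10]
  [  -0.15     0.85    -0.20    -0.05]
  [  -0.45     0.00     0.85    -0.25]
  [   0.00    -0.30    -0.20     0.65]
d = (I − A) x:
  d_1 = (+0.95)·420 + (-0.05)·460 + (-0.05)·700 + (-0.10)·440 = 297.0
  d_2 = (-0.15)·420 + (+0.85)·460 + (-0.20)·700 + (-0.05)·440 = 166.0
  d_3 = (-0.45)·420 + (+0.00)·460 + (+0.85)·700 + (-0.25)·440 = 296.0
  d_4 = (+0.00)·420 + (-0.30)·460 + (-0.20)·700 + (+0.65)·440 = 8.0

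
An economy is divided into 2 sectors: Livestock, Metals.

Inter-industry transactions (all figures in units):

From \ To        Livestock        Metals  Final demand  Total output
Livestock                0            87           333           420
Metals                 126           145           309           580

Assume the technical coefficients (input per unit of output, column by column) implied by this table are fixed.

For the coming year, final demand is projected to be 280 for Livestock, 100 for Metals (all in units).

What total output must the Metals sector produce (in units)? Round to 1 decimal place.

Technical coefficients a_ij = z_ij / X_j:
  a_LL = 0/420 = 0.00, a_ML = 126/420 = 0.30
  a_LM = 87/580 = 0.15, a_MM = 145/580 = 0.25
I − A =
  [   1.00    -0.15]
  [  -0.30     0.75]
det(I−A) = (1.00)(0.75) − (-0.15)(-0.30) = 0.7050
adj(I−A) = [[0.75, 0.15], [0.30, 1.00]]
(I − A)⁻¹ = adj(I−A) / det(I−A) ≈
  [   1.0638     0.2128]
  [   0.4255     1.4184]
x = (I − A)⁻¹ d = adj(I−A)·d / det(I−A), with det(I−A) = 0.7050:
  x_L = (0.75·280 + 0.15·100) / 0.7050 = 225.00 / 0.7050 ≈ 319.1
  x_M = (0.30·280 + 1.00·100) / 0.7050 = 184.00 / 0.7050 ≈ 261.0

x_M = 261.0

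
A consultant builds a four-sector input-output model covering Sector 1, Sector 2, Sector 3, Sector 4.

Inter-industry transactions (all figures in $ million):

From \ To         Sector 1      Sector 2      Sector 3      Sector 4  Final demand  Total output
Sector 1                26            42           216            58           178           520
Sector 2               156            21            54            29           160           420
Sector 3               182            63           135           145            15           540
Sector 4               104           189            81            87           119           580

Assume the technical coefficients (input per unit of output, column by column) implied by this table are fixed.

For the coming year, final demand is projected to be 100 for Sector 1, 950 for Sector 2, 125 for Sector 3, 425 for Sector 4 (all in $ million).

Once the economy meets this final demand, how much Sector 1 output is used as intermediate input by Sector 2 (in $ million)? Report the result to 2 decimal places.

Technical coefficients a_ij = z_ij / X_j:
  a_11 = 26/520 = 0.05, a_21 = 156/520 = 0.30, a_31 = 182/520 = 0.35, a_41 = 104/520 = 0.20
  a_12 = 42/420 = 0.10, a_22 = 21/420 = 0.05, a_32 = 63/420 = 0.15, a_42 = 189/420 = 0.45
  a_13 = 216/540 = 0.40, a_23 = 54/540 = 0.10, a_33 = 135/540 = 0.25, a_43 = 81/540 = 0.15
  a_14 = 58/580 = 0.10, a_24 = 29/580 = 0.05, a_34 = 145/580 = 0.25, a_44 = 87/580 = 0.15
I − A =
  [   0.95    -0.10    -0.40    -0.10]
  [  -0.30     0.95    -0.10    -0.05]
  [  -0.35    -0.15     0.75    -0.25]
  [  -0.20    -0.45    -0.15     0.85]
Compute the cofactors C_ij = (−1)^(i+j)·(3×3 minor ij) of I−A; the adjugate is their transpose:
adj(I−A) = Cᵀ =
  [ 0.528000   0.192000   0.342000   0.174000]
  [ 0.224875   0.410750   0.196375   0.108375]
  [ 0.395750   0.275500   0.686750   0.264750]
  [ 0.313125   0.311250   0.305625   0.485625]
det(I−A) = Σ_j (I−A)_1j·C_1j = (0.95)(0.528000) + (-0.10)(0.224875) + (-0.40)(0.395750) + (-0.10)(0.313125) = 0.2895
(I − A)⁻¹ = adj(I−A) / det(I−A) ≈
  [   1.8238     0.6632     1.1813     0.6010]
  [   0.7768     1.4188     0.6783     0.3744]
  [   1.3670     0.9516     2.3722     0.9145]
  [   1.0816     1.0751     1.0557     1.6775]
First solve x = (I − A)⁻¹ d = adj(I−A)·d / det(I−A); in particular x_2 = (0.224875·100 + 0.410750·950 + 0.196375·125 + 0.108375·425) / 0.2895 = 483.30625 / 0.2895 ≈ 1669.4516.
Intermediate flow from 1 to 2: z_12 = a_12 · x_2 = 0.10 × 483.30625 / 0.2895 = 48.330625 / 0.2895 ≈ 166.95.

z_12 = 166.95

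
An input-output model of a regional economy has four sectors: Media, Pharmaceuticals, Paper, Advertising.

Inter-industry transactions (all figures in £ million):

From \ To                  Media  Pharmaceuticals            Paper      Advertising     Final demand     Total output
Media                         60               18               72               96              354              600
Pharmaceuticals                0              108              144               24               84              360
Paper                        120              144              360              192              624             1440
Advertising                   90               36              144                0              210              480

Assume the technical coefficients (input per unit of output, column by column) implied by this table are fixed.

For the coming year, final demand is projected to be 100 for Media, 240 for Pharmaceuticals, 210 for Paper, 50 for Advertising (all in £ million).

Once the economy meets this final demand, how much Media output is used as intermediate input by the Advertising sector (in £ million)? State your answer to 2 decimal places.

Technical coefficients a_ij = z_ij / X_j:
  a_11 = 60/600 = 0.10, a_21 = 0/600 = 0.00, a_31 = 120/600 = 0.20, a_41 = 90/600 = 0.15
  a_12 = 18/360 = 0.05, a_22 = 108/360 = 0.30, a_32 = 144/360 = 0.40, a_42 = 36/360 = 0.10
  a_13 = 72/1440 = 0.05, a_23 = 144/1440 = 0.10, a_33 = 360/1440 = 0.25, a_43 = 144/1440 = 0.10
  a_14 = 96/480 = 0.20, a_24 = 24/480 = 0.05, a_34 = 192/480 = 0.40, a_44 = 0/480 = 0.00
I − A =
  [   0.90    -0.05    -0.05    -0.20]
  [   0.00     0.70    -0.10    -0.05]
  [  -0.20    -0.40     0.75    -0.40]
  [  -0.15    -0.10    -0.10     1.00]
Compute the cofactors C_ij = (−1)^(i+j)·(3×3 minor ij) of I−A; the adjugate is their transpose:
adj(I−A) = Cᵀ =
  [ 0.447250   0.080500   0.056000   0.115875]
  [ 0.032625   0.599500   0.091875   0.073250]
  [ 0.184000   0.401000   0.604125   0.298500]
  [ 0.088750   0.112125   0.078000   0.428500]
det(I−A) = Σ_j (I−A)_1j·C_1j = (0.90)(0.447250) + (-0.05)(0.032625) + (-0.05)(0.184000) + (-0.20)(0.088750) = 0.37394375
(I − A)⁻¹ = adj(I−A) / det(I−A) ≈
  [   1.1960     0.2153     0.1498     0.3099]
  [   0.0872     1.6032     0.2457     0.1959]
  [   0.4921     1.0724     1.6156     0.7982]
  [   0.2373     0.2998     0.2086     1.1459]
First solve x = (I − A)⁻¹ d = adj(I−A)·d / det(I−A); in particular x_4 = (0.088750·100 + 0.112125·240 + 0.078000·210 + 0.428500·50) / 0.37394375 = 73.59 / 0.37394375 ≈ 196.7943.
Intermediate flow from 1 to 4: z_14 = a_14 · x_4 = 0.20 × 73.59 / 0.37394375 = 14.718 / 0.37394375 ≈ 39.36.

z_14 = 39.36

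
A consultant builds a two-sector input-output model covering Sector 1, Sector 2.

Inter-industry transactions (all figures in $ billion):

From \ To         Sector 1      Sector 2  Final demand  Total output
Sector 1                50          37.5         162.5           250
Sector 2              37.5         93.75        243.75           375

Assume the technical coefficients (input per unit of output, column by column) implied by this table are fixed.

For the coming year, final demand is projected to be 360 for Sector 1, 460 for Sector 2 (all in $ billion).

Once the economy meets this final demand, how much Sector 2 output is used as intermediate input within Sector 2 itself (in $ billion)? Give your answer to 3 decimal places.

z_22 = 180.342

Technical coefficients a_ij = z_ij / X_j:
  a_11 = 50/250 = 0.20, a_21 = 37.5/250 = 0.15
  a_12 = 37.5/375 = 0.10, a_22 = 93.75/375 = 0.25
I − A =
  [   0.80    -0.10]
  [  -0.15     0.75]
det(I−A) = (0.80)(0.75) − (-0.10)(-0.15) = 0.5850
adj(I−A) = [[0.75, 0.10], [0.15, 0.80]]
(I − A)⁻¹ = adj(I−A) / det(I−A) ≈
  [   1.2821     0.1709]
  [   0.2564     1.3675]
First solve x = (I − A)⁻¹ d = adj(I−A)·d / det(I−A); in particular x_2 = (0.15·360 + 0.80·460) / 0.5850 = 422.00 / 0.5850 ≈ 721.36752.
Intermediate flow from 2 to 2: z_22 = a_22 · x_2 = 0.25 × 422.00 / 0.5850 = 105.50 / 0.5850 ≈ 180.342.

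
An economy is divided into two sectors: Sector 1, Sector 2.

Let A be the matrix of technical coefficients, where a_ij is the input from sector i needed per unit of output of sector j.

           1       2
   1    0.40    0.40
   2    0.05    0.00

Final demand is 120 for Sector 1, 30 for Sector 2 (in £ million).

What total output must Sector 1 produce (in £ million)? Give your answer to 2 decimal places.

I − A =
  [   0.60    -0.40]
  [  -0.05     1.00]
det(I−A) = (0.60)(1.00) − (-0.40)(-0.05) = 0.5800
adj(I−A) = [[1.00, 0.40], [0.05, 0.60]]
(I − A)⁻¹ = adj(I−A) / det(I−A) ≈
  [   1.7241     0.6897]
  [   0.0862     1.0345]
x = (I − A)⁻¹ d = adj(I−A)·d / det(I−A), with det(I−A) = 0.5800:
  x_1 = (1.00·120 + 0.40·30) / 0.5800 = 132.00 / 0.5800 ≈ 227.59
  x_2 = (0.05·120 + 0.60·30) / 0.5800 = 24.00 / 0.5800 ≈ 41.38

x_1 = 227.59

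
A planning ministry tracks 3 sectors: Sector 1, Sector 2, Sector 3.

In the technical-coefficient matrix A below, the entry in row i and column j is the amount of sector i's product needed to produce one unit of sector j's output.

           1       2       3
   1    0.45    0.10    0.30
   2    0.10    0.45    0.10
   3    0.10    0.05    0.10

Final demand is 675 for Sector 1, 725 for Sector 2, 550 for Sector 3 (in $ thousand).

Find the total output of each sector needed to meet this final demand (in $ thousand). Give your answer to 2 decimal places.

I − A =
  [   0.55    -0.10    -0.30]
  [  -0.10     0.55    -0.10]
  [  -0.10    -0.05     0.90]
Cofactors of I−A, C_ij = (−1)^(i+j)·(minor ij) (rows/columns in the sector order above):
  C_11 = (0.55)(0.90) − (-0.10)(-0.05) = 0.4900
  C_12 = −[(-0.10)(0.90) − (-0.10)(-0.10)] = 0.1000
  C_13 = (-0.10)(-0.05) − (0.55)(-0.10) = 0.0600
  C_21 = −[(-0.10)(0.90) − (-0.30)(-0.05)] = 0.1050
  C_22 = (0.55)(0.90) − (-0.30)(-0.10) = 0.4650
  C_23 = −[(0.55)(-0.05) − (-0.10)(-0.10)] = 0.0375
  C_31 = (-0.10)(-0.10) − (-0.30)(0.55) = 0.1750
  C_32 = −[(0.55)(-0.10) − (-0.30)(-0.10)] = 0.0850
  C_33 = (0.55)(0.55) − (-0.10)(-0.10) = 0.2925
det(I−A) = Σ_j (I−A)_1j·C_1j = (0.55)(0.4900) + (-0.10)(0.1000) + (-0.30)(0.0600) = 0.2415
adj(I−A) = Cᵀ =
  [ 0.4900   0.1050   0.1750]
  [ 0.1000   0.4650   0.0850]
  [ 0.0600   0.0375   0.2925]
(I − A)⁻¹ = adj(I−A) / det(I−A) ≈
  [   2.0290     0.4348     0.7246]
  [   0.4141     1.9255     0.3520]
  [   0.2484     0.1553     1.2112]
x = (I − A)⁻¹ d = adj(I−A)·d / det(I−A), with det(I−A) = 0.2415:
  x_1 = (0.4900·675 + 0.1050·725 + 0.1750·550) / 0.2415 = 503.125 / 0.2415 ≈ 2083.33
  x_2 = (0.1000·675 + 0.4650·725 + 0.0850·550) / 0.2415 = 451.375 / 0.2415 ≈ 1869.05
  x_3 = (0.0600·675 + 0.0375·725 + 0.2925·550) / 0.2415 = 228.5625 / 0.2415 ≈ 946.43

x_1 = 2083.33, x_2 = 1869.05, x_3 = 946.43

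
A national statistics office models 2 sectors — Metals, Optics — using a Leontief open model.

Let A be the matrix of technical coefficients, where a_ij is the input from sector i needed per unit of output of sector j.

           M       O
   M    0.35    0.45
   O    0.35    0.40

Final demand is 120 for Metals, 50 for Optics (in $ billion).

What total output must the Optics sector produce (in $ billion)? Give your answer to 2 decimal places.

x_O = 320.43

I − A =
  [   0.65    -0.45]
  [  -0.35     0.60]
det(I−A) = (0.65)(0.60) − (-0.45)(-0.35) = 0.2325
adj(I−A) = [[0.60, 0.45], [0.35, 0.65]]
(I − A)⁻¹ = adj(I−A) / det(I−A) ≈
  [   2.5806     1.9355]
  [   1.5054     2.7957]
x = (I − A)⁻¹ d = adj(I−A)·d / det(I−A), with det(I−A) = 0.2325:
  x_M = (0.60·120 + 0.45·50) / 0.2325 = 94.50 / 0.2325 ≈ 406.45
  x_O = (0.35·120 + 0.65·50) / 0.2325 = 74.50 / 0.2325 ≈ 320.43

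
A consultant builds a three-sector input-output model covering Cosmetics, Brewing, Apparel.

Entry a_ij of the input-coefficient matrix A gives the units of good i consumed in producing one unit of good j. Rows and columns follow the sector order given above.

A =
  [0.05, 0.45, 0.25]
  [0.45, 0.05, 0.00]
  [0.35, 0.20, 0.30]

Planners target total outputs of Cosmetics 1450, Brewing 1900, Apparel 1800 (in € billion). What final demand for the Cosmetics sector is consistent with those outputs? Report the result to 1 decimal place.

I − A =
  [   0.95    -0.45    -0.25]
  [  -0.45     0.95     0.00]
  [  -0.35    -0.20     0.70]
d = (I − A) x:
  d_1 = (+0.95)·1450 + (-0.45)·1900 + (-0.25)·1800 = 72.5
  d_2 = (-0.45)·1450 + (+0.95)·1900 + (+0.00)·1800 = 1152.5
  d_3 = (-0.35)·1450 + (-0.20)·1900 + (+0.70)·1800 = 372.5

d_1 = 72.5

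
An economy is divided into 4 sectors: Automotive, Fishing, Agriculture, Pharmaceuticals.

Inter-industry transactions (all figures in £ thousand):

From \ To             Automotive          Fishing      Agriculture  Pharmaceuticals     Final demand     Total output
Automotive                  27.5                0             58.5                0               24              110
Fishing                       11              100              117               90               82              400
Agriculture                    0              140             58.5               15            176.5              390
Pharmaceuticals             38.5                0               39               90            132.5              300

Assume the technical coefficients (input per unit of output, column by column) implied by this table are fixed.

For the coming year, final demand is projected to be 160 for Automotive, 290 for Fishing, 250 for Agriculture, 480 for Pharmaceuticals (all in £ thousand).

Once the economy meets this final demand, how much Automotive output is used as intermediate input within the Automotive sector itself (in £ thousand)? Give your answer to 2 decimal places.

z_11 = 95.03

Technical coefficients a_ij = z_ij / X_j:
  a_11 = 27.5/110 = 0.25, a_21 = 11/110 = 0.10, a_31 = 0/110 = 0.00, a_41 = 38.5/110 = 0.35
  a_12 = 0/400 = 0.00, a_22 = 100/400 = 0.25, a_32 = 140/400 = 0.35, a_42 = 0/400 = 0.00
  a_13 = 58.5/390 = 0.15, a_23 = 117/390 = 0.30, a_33 = 58.5/390 = 0.15, a_43 = 39/390 = 0.10
  a_14 = 0/300 = 0.00, a_24 = 90/300 = 0.30, a_34 = 15/300 = 0.05, a_44 = 90/300 = 0.30
I − A =
  [   0.75     0.00    -0.15     0.00]
  [  -0.10     0.75    -0.30    -0.30]
  [   0.00    -0.35     0.85    -0.05]
  [  -0.35     0.00    -0.10     0.70]
Compute the cofactors C_ij = (−1)^(i+j)·(3×3 minor ij) of I−A; the adjugate is their transpose:
adj(I−A) = Cᵀ =
  [ 0.358500   0.036750   0.078750   0.021375]
  [ 0.153500   0.439875   0.206250   0.203250]
  [ 0.074375   0.183750   0.393750   0.106875]
  [ 0.189875   0.044625   0.095625   0.394125]
det(I−A) = Σ_j (I−A)_1j·C_1j = (0.75)(0.358500) + (0.00)(0.153500) + (-0.15)(0.074375) + (0.00)(0.189875) = 0.25771875
(I − A)⁻¹ = adj(I−A) / det(I−A) ≈
  [   1.3911     0.1426     0.3056     0.0829]
  [   0.5956     1.7068     0.8003     0.7887]
  [   0.2886     0.7130     1.5278     0.4147]
  [   0.7368     0.1732     0.3710     1.5293]
First solve x = (I − A)⁻¹ d = adj(I−A)·d / det(I−A); in particular x_1 = (0.358500·160 + 0.036750·290 + 0.078750·250 + 0.021375·480) / 0.25771875 = 97.965 / 0.25771875 ≈ 380.1237.
Intermediate flow from 1 to 1: z_11 = a_11 · x_1 = 0.25 × 97.965 / 0.25771875 = 24.49125 / 0.25771875 ≈ 95.03.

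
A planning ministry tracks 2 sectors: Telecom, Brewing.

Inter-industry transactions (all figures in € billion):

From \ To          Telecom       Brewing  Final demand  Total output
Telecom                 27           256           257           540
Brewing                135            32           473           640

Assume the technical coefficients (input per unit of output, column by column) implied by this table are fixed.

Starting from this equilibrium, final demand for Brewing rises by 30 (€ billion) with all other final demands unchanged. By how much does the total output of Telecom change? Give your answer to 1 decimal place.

Δx_1 = 15.0

Technical coefficients a_ij = z_ij / X_j:
  a_11 = 27/540 = 0.05, a_21 = 135/540 = 0.25
  a_12 = 256/640 = 0.40, a_22 = 32/640 = 0.05
I − A =
  [   0.95    -0.40]
  [  -0.25     0.95]
det(I−A) = (0.95)(0.95) − (-0.40)(-0.25) = 0.8025
adj(I−A) = [[0.95, 0.40], [0.25, 0.95]]
(I − A)⁻¹ = adj(I−A) / det(I−A) ≈
  [   1.1838     0.4984]
  [   0.3115     1.1838]
Δx = (I − A)⁻¹ Δd with Δd having +30 in the Brewing component and 0 elsewhere.
So Δx_1 = L_12 · (+30), where L_12 = adj(I−A)_12 / det(I−A) = 0.40 / 0.8025.
Δx_1 = 0.40 × (+30) / 0.8025 = 12.00 / 0.8025 ≈ 15.0.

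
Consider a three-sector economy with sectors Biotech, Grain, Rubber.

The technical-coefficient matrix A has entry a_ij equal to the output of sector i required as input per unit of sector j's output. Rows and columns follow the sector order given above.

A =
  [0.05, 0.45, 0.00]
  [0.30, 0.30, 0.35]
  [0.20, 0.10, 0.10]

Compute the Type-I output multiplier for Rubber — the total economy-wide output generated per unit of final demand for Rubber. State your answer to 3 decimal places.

m_3 = 2.474

I − A =
  [   0.95    -0.45     0.00]
  [  -0.30     0.70    -0.35]
  [  -0.20    -0.10     0.90]
Cofactors of I−A, C_ij = (−1)^(i+j)·(minor ij) (rows/columns in the sector order above):
  C_11 = (0.70)(0.90) − (-0.35)(-0.10) = 0.5950
  C_12 = −[(-0.30)(0.90) − (-0.35)(-0.20)] = 0.3400
  C_13 = (-0.30)(-0.10) − (0.70)(-0.20) = 0.1700
  C_21 = −[(-0.45)(0.90) − (0.00)(-0.10)] = 0.4050
  C_22 = (0.95)(0.90) − (0.00)(-0.20) = 0.8550
  C_23 = −[(0.95)(-0.10) − (-0.45)(-0.20)] = 0.1850
  C_31 = (-0.45)(-0.35) − (0.00)(0.70) = 0.1575
  C_32 = −[(0.95)(-0.35) − (0.00)(-0.30)] = 0.3325
  C_33 = (0.95)(0.70) − (-0.45)(-0.30) = 0.5300
det(I−A) = Σ_j (I−A)_1j·C_1j = (0.95)(0.5950) + (-0.45)(0.3400) + (0.00)(0.1700) = 0.41225
adj(I−A) = Cᵀ =
  [ 0.5950   0.4050   0.1575]
  [ 0.3400   0.8550   0.3325]
  [ 0.1700   0.1850   0.5300]
(I − A)⁻¹ = adj(I−A) / det(I−A) ≈
  [   1.4433     0.9824     0.3820]
  [   0.8247     2.0740     0.8065]
  [   0.4124     0.4488     1.2856]
The output multiplier for sector j is the column-j sum of the Leontief inverse (I − A)⁻¹ = adj(I−A) / det(I−A).
Column 3 of adj(I−A): (0.1575, 0.3325, 0.5300); det(I−A) = 0.41225.
m_3 = (0.1575 + 0.3325 + 0.5300) / 0.41225 = 1.02 / 0.41225 ≈ 2.474.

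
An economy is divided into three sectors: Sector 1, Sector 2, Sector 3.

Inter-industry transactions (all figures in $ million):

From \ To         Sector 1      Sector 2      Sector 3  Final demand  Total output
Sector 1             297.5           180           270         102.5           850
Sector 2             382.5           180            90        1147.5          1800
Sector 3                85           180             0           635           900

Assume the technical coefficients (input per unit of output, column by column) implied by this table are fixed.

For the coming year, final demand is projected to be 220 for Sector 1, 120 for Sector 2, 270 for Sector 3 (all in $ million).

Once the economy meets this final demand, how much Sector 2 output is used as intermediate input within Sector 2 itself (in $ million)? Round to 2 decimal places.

z_22 = 46.67

Technical coefficients a_ij = z_ij / X_j:
  a_11 = 297.5/850 = 0.35, a_21 = 382.5/850 = 0.45, a_31 = 85/850 = 0.10
  a_12 = 180/1800 = 0.10, a_22 = 180/1800 = 0.10, a_32 = 180/1800 = 0.10
  a_13 = 270/900 = 0.30, a_23 = 90/900 = 0.10, a_33 = 0/900 = 0.00
I − A =
  [   0.65    -0.10    -0.30]
  [  -0.45     0.90    -0.10]
  [  -0.10    -0.10     1.00]
Cofactors of I−A, C_ij = (−1)^(i+j)·(minor ij) (rows/columns in the sector order above):
  C_11 = (0.90)(1.00) − (-0.10)(-0.10) = 0.8900
  C_12 = −[(-0.45)(1.00) − (-0.10)(-0.10)] = 0.4600
  C_13 = (-0.45)(-0.10) − (0.90)(-0.10) = 0.1350
  C_21 = −[(-0.10)(1.00) − (-0.30)(-0.10)] = 0.1300
  C_22 = (0.65)(1.00) − (-0.30)(-0.10) = 0.6200
  C_23 = −[(0.65)(-0.10) − (-0.10)(-0.10)] = 0.0750
  C_31 = (-0.10)(-0.10) − (-0.30)(0.90) = 0.2800
  C_32 = −[(0.65)(-0.10) − (-0.30)(-0.45)] = 0.2000
  C_33 = (0.65)(0.90) − (-0.10)(-0.45) = 0.5400
det(I−A) = Σ_j (I−A)_1j·C_1j = (0.65)(0.8900) + (-0.10)(0.4600) + (-0.30)(0.1350) = 0.4920
adj(I−A) = Cᵀ =
  [ 0.8900   0.1300   0.2800]
  [ 0.4600   0.6200   0.2000]
  [ 0.1350   0.0750   0.5400]
(I − A)⁻¹ = adj(I−A) / det(I−A) ≈
  [   1.8089     0.2642     0.5691]
  [   0.9350     1.2602     0.4065]
  [   0.2744     0.1524     1.0976]
First solve x = (I − A)⁻¹ d = adj(I−A)·d / det(I−A); in particular x_2 = (0.4600·220 + 0.6200·120 + 0.2000·270) / 0.4920 = 229.60 / 0.4920 ≈ 466.6667.
Intermediate flow from 2 to 2: z_22 = a_22 · x_2 = 0.10 × 229.60 / 0.4920 = 22.96 / 0.4920 ≈ 46.67.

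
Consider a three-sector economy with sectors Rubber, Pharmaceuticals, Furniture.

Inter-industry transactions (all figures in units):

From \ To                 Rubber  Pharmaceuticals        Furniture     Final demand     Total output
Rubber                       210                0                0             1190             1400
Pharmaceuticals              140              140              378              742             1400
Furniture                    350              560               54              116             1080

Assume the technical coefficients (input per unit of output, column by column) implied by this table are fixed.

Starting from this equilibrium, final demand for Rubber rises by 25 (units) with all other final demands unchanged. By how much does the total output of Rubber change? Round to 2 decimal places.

Technical coefficients a_ij = z_ij / X_j:
  a_11 = 210/1400 = 0.15, a_21 = 140/1400 = 0.10, a_31 = 350/1400 = 0.25
  a_12 = 0/1400 = 0.00, a_22 = 140/1400 = 0.10, a_32 = 560/1400 = 0.40
  a_13 = 0/1080 = 0.00, a_23 = 378/1080 = 0.35, a_33 = 54/1080 = 0.05
I − A =
  [   0.85     0.00     0.00]
  [  -0.10     0.90    -0.35]
  [  -0.25    -0.40     0.95]
Cofactors of I−A, C_ij = (−1)^(i+j)·(minor ij) (rows/columns in the sector order above):
  C_11 = (0.90)(0.95) − (-0.35)(-0.40) = 0.7150
  C_12 = −[(-0.10)(0.95) − (-0.35)(-0.25)] = 0.1825
  C_13 = (-0.10)(-0.40) − (0.90)(-0.25) = 0.2650
  C_21 = −[(0.00)(0.95) − (0.00)(-0.40)] = 0.0000
  C_22 = (0.85)(0.95) − (0.00)(-0.25) = 0.8075
  C_23 = −[(0.85)(-0.40) − (0.00)(-0.25)] = 0.3400
  C_31 = (0.00)(-0.35) − (0.00)(0.90) = 0.0000
  C_32 = −[(0.85)(-0.35) − (0.00)(-0.10)] = 0.2975
  C_33 = (0.85)(0.90) − (0.00)(-0.10) = 0.7650
det(I−A) = Σ_j (I−A)_1j·C_1j = (0.85)(0.7150) + (0.00)(0.1825) + (0.00)(0.2650) = 0.60775
adj(I−A) = Cᵀ =
  [ 0.7150   0.0000   0.0000]
  [ 0.1825   0.8075   0.2975]
  [ 0.2650   0.3400   0.7650]
(I − A)⁻¹ = adj(I−A) / det(I−A) ≈
  [   1.1765     0.0000     0.0000]
  [   0.3003     1.3287     0.4895]
  [   0.4360     0.5594     1.2587]
Δx = (I − A)⁻¹ Δd with Δd having +25 in the Rubber component and 0 elsewhere.
So Δx_1 = L_11 · (+25), where L_11 = adj(I−A)_11 / det(I−A) = 0.7150 / 0.60775.
Δx_1 = 0.7150 × (+25) / 0.60775 = 17.875 / 0.60775 ≈ 29.41.

Δx_1 = 29.41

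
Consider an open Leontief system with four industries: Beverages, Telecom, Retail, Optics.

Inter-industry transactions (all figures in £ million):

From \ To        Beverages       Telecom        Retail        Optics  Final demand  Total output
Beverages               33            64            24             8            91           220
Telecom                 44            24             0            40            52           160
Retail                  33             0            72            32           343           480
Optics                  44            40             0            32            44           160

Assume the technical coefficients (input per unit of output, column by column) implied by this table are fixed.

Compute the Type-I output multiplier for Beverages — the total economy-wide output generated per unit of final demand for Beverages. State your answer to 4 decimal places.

m_1 = 2.8642

Technical coefficients a_ij = z_ij / X_j:
  a_11 = 33/220 = 0.15, a_21 = 44/220 = 0.20, a_31 = 33/220 = 0.15, a_41 = 44/220 = 0.20
  a_12 = 64/160 = 0.40, a_22 = 24/160 = 0.15, a_32 = 0/160 = 0.00, a_42 = 40/160 = 0.25
  a_13 = 24/480 = 0.05, a_23 = 0/480 = 0.00, a_33 = 72/480 = 0.15, a_43 = 0/480 = 0.00
  a_14 = 8/160 = 0.05, a_24 = 40/160 = 0.25, a_34 = 32/160 = 0.20, a_44 = 32/160 = 0.20
I − A =
  [   0.85    -0.40    -0.05    -0.05]
  [  -0.20     0.85     0.00    -0.25]
  [  -0.15     0.00     0.85    -0.20]
  [  -0.20    -0.25     0.00     0.80]
Compute the cofactors C_ij = (−1)^(i+j)·(3×3 minor ij) of I−A; the adjugate is their transpose:
adj(I−A) = Cᵀ =
  [ 0.524875   0.285125   0.030875   0.129625]
  [ 0.178500   0.561500   0.010500   0.189250]
  [ 0.136625   0.108375   0.429875   0.149875]
  [ 0.187000   0.246750   0.011000   0.539750]
det(I−A) = Σ_j (I−A)_1j·C_1j = (0.85)(0.524875) + (-0.40)(0.178500) + (-0.05)(0.136625) + (-0.05)(0.187000) = 0.3585625
(I − A)⁻¹ = adj(I−A) / det(I−A) ≈
  [   1.46383     0.79519     0.08611     0.36151]
  [   0.49782     1.56598     0.02928     0.52780]
  [   0.38104     0.30225     1.19888     0.41799]
  [   0.52153     0.68816     0.03068     1.50532]
The output multiplier for sector j is the column-j sum of the Leontief inverse (I − A)⁻¹ = adj(I−A) / det(I−A).
Column 1 of adj(I−A): (0.524875, 0.178500, 0.136625, 0.187000); det(I−A) = 0.3585625.
m_1 = (0.524875 + 0.178500 + 0.136625 + 0.187000) / 0.3585625 = 1.027 / 0.3585625 ≈ 2.8642.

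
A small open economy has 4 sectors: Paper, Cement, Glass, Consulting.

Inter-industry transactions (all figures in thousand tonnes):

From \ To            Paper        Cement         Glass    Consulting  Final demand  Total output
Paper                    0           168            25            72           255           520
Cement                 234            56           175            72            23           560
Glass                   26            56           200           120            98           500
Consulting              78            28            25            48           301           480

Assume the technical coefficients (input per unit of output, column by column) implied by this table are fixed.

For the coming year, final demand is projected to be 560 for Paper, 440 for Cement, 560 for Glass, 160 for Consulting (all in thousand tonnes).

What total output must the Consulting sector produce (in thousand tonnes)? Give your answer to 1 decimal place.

x_4 = 581.9

Technical coefficients a_ij = z_ij / X_j:
  a_11 = 0/520 = 0.00, a_21 = 234/520 = 0.45, a_31 = 26/520 = 0.05, a_41 = 78/520 = 0.15
  a_12 = 168/560 = 0.30, a_22 = 56/560 = 0.10, a_32 = 56/560 = 0.10, a_42 = 28/560 = 0.05
  a_13 = 25/500 = 0.05, a_23 = 175/500 = 0.35, a_33 = 200/500 = 0.40, a_43 = 25/500 = 0.05
  a_14 = 72/480 = 0.15, a_24 = 72/480 = 0.15, a_34 = 120/480 = 0.25, a_44 = 48/480 = 0.10
I − A =
  [   1.00    -0.30    -0.05    -0.15]
  [  -0.45     0.90    -0.35    -0.15]
  [  -0.05    -0.10     0.60    -0.25]
  [  -0.15    -0.05    -0.05     0.90]
Compute the cofactors C_ij = (−1)^(i+j)·(3×3 minor ij) of I−A; the adjugate is their transpose:
adj(I−A) = Cᵀ =
  [ 0.433625   0.168625   0.146250   0.141000]
  [ 0.280125   0.509500   0.339375   0.225875]
  [ 0.122250   0.125375   0.650625   0.222000]
  [ 0.094625   0.063375   0.079375   0.414250]
det(I−A) = Σ_j (I−A)_1j·C_1j = (1.00)(0.433625) + (-0.30)(0.280125) + (-0.05)(0.122250) + (-0.15)(0.094625) = 0.32928125
(I − A)⁻¹ = adj(I−A) / det(I−A) ≈
  [   1.3169     0.5121     0.4441     0.4282]
  [   0.8507     1.5473     1.0307     0.6860]
  [   0.3713     0.3808     1.9759     0.6742]
  [   0.2874     0.1925     0.2411     1.2580]
x = (I − A)⁻¹ d = adj(I−A)·d / det(I−A), with det(I−A) = 0.32928125:
  x_1 = (0.433625·560 + 0.168625·440 + 0.146250·560 + 0.141000·160) / 0.32928125 = 421.485 / 0.32928125 ≈ 1280.0
  x_2 = (0.280125·560 + 0.509500·440 + 0.339375·560 + 0.225875·160) / 0.32928125 = 607.24 / 0.32928125 ≈ 1844.1
  x_3 = (0.122250·560 + 0.125375·440 + 0.650625·560 + 0.222000·160) / 0.32928125 = 523.495 / 0.32928125 ≈ 1589.8
  x_4 = (0.094625·560 + 0.063375·440 + 0.079375·560 + 0.414250·160) / 0.32928125 = 191.605 / 0.32928125 ≈ 581.9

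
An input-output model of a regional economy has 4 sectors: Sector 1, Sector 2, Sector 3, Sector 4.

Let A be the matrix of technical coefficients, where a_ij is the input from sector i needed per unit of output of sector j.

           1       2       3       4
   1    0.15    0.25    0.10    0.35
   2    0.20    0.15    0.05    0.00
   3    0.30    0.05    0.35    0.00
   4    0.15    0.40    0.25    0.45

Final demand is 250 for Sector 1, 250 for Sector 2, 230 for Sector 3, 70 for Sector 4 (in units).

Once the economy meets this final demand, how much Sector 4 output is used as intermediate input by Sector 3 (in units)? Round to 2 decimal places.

I − A =
  [   0.85    -0.25    -0.10    -0.35]
  [  -0.20     0.85    -0.05     0.00]
  [  -0.30    -0.05     0.65     0.00]
  [  -0.15    -0.40    -0.25     0.55]
Compute the cofactors C_ij = (−1)^(i+j)·(3×3 minor ij) of I−A; the adjugate is their transpose:
adj(I−A) = Cᵀ =
  [ 0.30250   0.18750   0.13500   0.19250]
  [ 0.07975   0.22700   0.04925   0.05075]
  [ 0.14575   0.10400   0.29725   0.09275]
  [ 0.20675   0.26350   0.20775   0.40475]
det(I−A) = Σ_j (I−A)_1j·C_1j = (0.85)(0.30250) + (-0.25)(0.07975) + (-0.10)(0.14575) + (-0.35)(0.20675) = 0.15025
(I − A)⁻¹ = adj(I−A) / det(I−A) ≈
  [   2.0133     1.2479     0.8985     1.2812]
  [   0.5308     1.5108     0.3278     0.3378]
  [   0.9700     0.6922     1.9784     0.6173]
  [   1.3760     1.7537     1.3827     2.6938]
First solve x = (I − A)⁻¹ d = adj(I−A)·d / det(I−A); in particular x_3 = (0.14575·250 + 0.10400·250 + 0.29725·230 + 0.09275·70) / 0.15025 = 137.2975 / 0.15025 ≈ 913.7937.
Intermediate flow from 4 to 3: z_43 = a_43 · x_3 = 0.25 × 137.2975 / 0.15025 = 34.324375 / 0.15025 ≈ 228.45.

z_43 = 228.45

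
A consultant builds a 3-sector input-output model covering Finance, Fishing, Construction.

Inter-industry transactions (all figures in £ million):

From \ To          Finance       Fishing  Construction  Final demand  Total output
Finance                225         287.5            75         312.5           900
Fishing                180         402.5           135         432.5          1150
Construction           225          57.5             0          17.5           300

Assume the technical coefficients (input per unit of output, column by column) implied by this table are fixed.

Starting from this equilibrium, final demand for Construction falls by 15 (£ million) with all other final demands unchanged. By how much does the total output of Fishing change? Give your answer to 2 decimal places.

Δx_2 = -16.64

Technical coefficients a_ij = z_ij / X_j:
  a_11 = 225/900 = 0.25, a_21 = 180/900 = 0.20, a_31 = 225/900 = 0.25
  a_12 = 287.5/1150 = 0.25, a_22 = 402.5/1150 = 0.35, a_32 = 57.5/1150 = 0.05
  a_13 = 75/300 = 0.25, a_23 = 135/300 = 0.45, a_33 = 0/300 = 0.00
I − A =
  [   0.75    -0.25    -0.25]
  [  -0.20     0.65    -0.45]
  [  -0.25    -0.05     1.00]
Cofactors of I−A, C_ij = (−1)^(i+j)·(minor ij) (rows/columns in the sector order above):
  C_11 = (0.65)(1.00) − (-0.45)(-0.05) = 0.6275
  C_12 = −[(-0.20)(1.00) − (-0.45)(-0.25)] = 0.3125
  C_13 = (-0.20)(-0.05) − (0.65)(-0.25) = 0.1725
  C_21 = −[(-0.25)(1.00) − (-0.25)(-0.05)] = 0.2625
  C_22 = (0.75)(1.00) − (-0.25)(-0.25) = 0.6875
  C_23 = −[(0.75)(-0.05) − (-0.25)(-0.25)] = 0.1000
  C_31 = (-0.25)(-0.45) − (-0.25)(0.65) = 0.2750
  C_32 = −[(0.75)(-0.45) − (-0.25)(-0.20)] = 0.3875
  C_33 = (0.75)(0.65) − (-0.25)(-0.20) = 0.4375
det(I−A) = Σ_j (I−A)_1j·C_1j = (0.75)(0.6275) + (-0.25)(0.3125) + (-0.25)(0.1725) = 0.349375
adj(I−A) = Cᵀ =
  [ 0.6275   0.2625   0.2750]
  [ 0.3125   0.6875   0.3875]
  [ 0.1725   0.1000   0.4375]
(I − A)⁻¹ = adj(I−A) / det(I−A) ≈
  [   1.7961     0.7513     0.7871]
  [   0.8945     1.9678     1.1091]
  [   0.4937     0.2862     1.2522]
Δx = (I − A)⁻¹ Δd with Δd having -15 in the Construction component and 0 elsewhere.
So Δx_2 = L_23 · (-15), where L_23 = adj(I−A)_23 / det(I−A) = 0.3875 / 0.349375.
Δx_2 = 0.3875 × (-15) / 0.349375 = -5.8125 / 0.349375 ≈ -16.64.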